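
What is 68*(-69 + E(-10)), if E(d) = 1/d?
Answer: -23494/5 ≈ -4698.8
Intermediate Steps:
68*(-69 + E(-10)) = 68*(-69 + 1/(-10)) = 68*(-69 - 1/10) = 68*(-691/10) = -23494/5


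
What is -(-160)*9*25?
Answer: 36000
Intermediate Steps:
-(-160)*9*25 = -40*(-36)*25 = 1440*25 = 36000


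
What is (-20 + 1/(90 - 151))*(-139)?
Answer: 169719/61 ≈ 2782.3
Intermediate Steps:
(-20 + 1/(90 - 151))*(-139) = (-20 + 1/(-61))*(-139) = (-20 - 1/61)*(-139) = -1221/61*(-139) = 169719/61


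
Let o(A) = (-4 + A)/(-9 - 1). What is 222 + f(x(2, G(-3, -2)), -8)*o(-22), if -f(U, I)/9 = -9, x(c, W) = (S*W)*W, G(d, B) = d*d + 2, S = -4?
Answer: 2163/5 ≈ 432.60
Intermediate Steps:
G(d, B) = 2 + d² (G(d, B) = d² + 2 = 2 + d²)
x(c, W) = -4*W² (x(c, W) = (-4*W)*W = -4*W²)
f(U, I) = 81 (f(U, I) = -9*(-9) = 81)
o(A) = ⅖ - A/10 (o(A) = (-4 + A)/(-10) = (-4 + A)*(-⅒) = ⅖ - A/10)
222 + f(x(2, G(-3, -2)), -8)*o(-22) = 222 + 81*(⅖ - ⅒*(-22)) = 222 + 81*(⅖ + 11/5) = 222 + 81*(13/5) = 222 + 1053/5 = 2163/5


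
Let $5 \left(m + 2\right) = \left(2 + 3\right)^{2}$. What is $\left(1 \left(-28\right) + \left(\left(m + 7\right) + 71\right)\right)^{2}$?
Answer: $2809$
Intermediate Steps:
$m = 3$ ($m = -2 + \frac{\left(2 + 3\right)^{2}}{5} = -2 + \frac{5^{2}}{5} = -2 + \frac{1}{5} \cdot 25 = -2 + 5 = 3$)
$\left(1 \left(-28\right) + \left(\left(m + 7\right) + 71\right)\right)^{2} = \left(1 \left(-28\right) + \left(\left(3 + 7\right) + 71\right)\right)^{2} = \left(-28 + \left(10 + 71\right)\right)^{2} = \left(-28 + 81\right)^{2} = 53^{2} = 2809$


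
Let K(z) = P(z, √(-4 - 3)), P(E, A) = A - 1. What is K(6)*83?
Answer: -83 + 83*I*√7 ≈ -83.0 + 219.6*I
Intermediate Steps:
P(E, A) = -1 + A
K(z) = -1 + I*√7 (K(z) = -1 + √(-4 - 3) = -1 + √(-7) = -1 + I*√7)
K(6)*83 = (-1 + I*√7)*83 = -83 + 83*I*√7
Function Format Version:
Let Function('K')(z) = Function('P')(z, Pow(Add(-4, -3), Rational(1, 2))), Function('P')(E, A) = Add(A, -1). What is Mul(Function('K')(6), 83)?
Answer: Add(-83, Mul(83, I, Pow(7, Rational(1, 2)))) ≈ Add(-83.000, Mul(219.60, I))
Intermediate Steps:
Function('P')(E, A) = Add(-1, A)
Function('K')(z) = Add(-1, Mul(I, Pow(7, Rational(1, 2)))) (Function('K')(z) = Add(-1, Pow(Add(-4, -3), Rational(1, 2))) = Add(-1, Pow(-7, Rational(1, 2))) = Add(-1, Mul(I, Pow(7, Rational(1, 2)))))
Mul(Function('K')(6), 83) = Mul(Add(-1, Mul(I, Pow(7, Rational(1, 2)))), 83) = Add(-83, Mul(83, I, Pow(7, Rational(1, 2))))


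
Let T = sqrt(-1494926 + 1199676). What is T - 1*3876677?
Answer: -3876677 + 5*I*sqrt(11810) ≈ -3.8767e+6 + 543.37*I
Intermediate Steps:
T = 5*I*sqrt(11810) (T = sqrt(-295250) = 5*I*sqrt(11810) ≈ 543.37*I)
T - 1*3876677 = 5*I*sqrt(11810) - 1*3876677 = 5*I*sqrt(11810) - 3876677 = -3876677 + 5*I*sqrt(11810)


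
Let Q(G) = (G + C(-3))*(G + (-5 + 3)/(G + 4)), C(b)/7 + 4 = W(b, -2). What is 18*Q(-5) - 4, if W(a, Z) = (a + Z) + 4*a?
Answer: 8204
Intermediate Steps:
W(a, Z) = Z + 5*a (W(a, Z) = (Z + a) + 4*a = Z + 5*a)
C(b) = -42 + 35*b (C(b) = -28 + 7*(-2 + 5*b) = -28 + (-14 + 35*b) = -42 + 35*b)
Q(G) = (-147 + G)*(G - 2/(4 + G)) (Q(G) = (G + (-42 + 35*(-3)))*(G + (-5 + 3)/(G + 4)) = (G + (-42 - 105))*(G - 2/(4 + G)) = (G - 147)*(G - 2/(4 + G)) = (-147 + G)*(G - 2/(4 + G)))
18*Q(-5) - 4 = 18*((294 + (-5)**3 - 590*(-5) - 143*(-5)**2)/(4 - 5)) - 4 = 18*((294 - 125 + 2950 - 143*25)/(-1)) - 4 = 18*(-(294 - 125 + 2950 - 3575)) - 4 = 18*(-1*(-456)) - 4 = 18*456 - 4 = 8208 - 4 = 8204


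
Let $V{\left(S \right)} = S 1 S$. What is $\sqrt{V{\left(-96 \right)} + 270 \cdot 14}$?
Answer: $114$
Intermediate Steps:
$V{\left(S \right)} = S^{2}$ ($V{\left(S \right)} = S S = S^{2}$)
$\sqrt{V{\left(-96 \right)} + 270 \cdot 14} = \sqrt{\left(-96\right)^{2} + 270 \cdot 14} = \sqrt{9216 + 3780} = \sqrt{12996} = 114$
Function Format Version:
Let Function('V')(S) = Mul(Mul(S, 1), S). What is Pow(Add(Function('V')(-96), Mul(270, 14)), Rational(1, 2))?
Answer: 114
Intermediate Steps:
Function('V')(S) = Pow(S, 2) (Function('V')(S) = Mul(S, S) = Pow(S, 2))
Pow(Add(Function('V')(-96), Mul(270, 14)), Rational(1, 2)) = Pow(Add(Pow(-96, 2), Mul(270, 14)), Rational(1, 2)) = Pow(Add(9216, 3780), Rational(1, 2)) = Pow(12996, Rational(1, 2)) = 114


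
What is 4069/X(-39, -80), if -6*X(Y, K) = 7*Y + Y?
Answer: 313/4 ≈ 78.250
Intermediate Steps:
X(Y, K) = -4*Y/3 (X(Y, K) = -(7*Y + Y)/6 = -4*Y/3)
4069/X(-39, -80) = 4069/((-4/3*(-39))) = 4069/52 = 4069*(1/52) = 313/4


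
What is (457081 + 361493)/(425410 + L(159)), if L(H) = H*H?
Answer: 818574/450691 ≈ 1.8163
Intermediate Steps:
L(H) = H²
(457081 + 361493)/(425410 + L(159)) = (457081 + 361493)/(425410 + 159²) = 818574/(425410 + 25281) = 818574/450691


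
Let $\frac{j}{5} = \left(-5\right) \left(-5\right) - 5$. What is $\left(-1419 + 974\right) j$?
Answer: $-44500$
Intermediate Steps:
$j = 100$ ($j = 5 \left(\left(-5\right) \left(-5\right) - 5\right) = 5 \left(25 - 5\right) = 5 \cdot 20 = 100$)
$\left(-1419 + 974\right) j = \left(-1419 + 974\right) 100 = \left(-445\right) 100 = -44500$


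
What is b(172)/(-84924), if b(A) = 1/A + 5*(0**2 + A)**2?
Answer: -8480747/4868976 ≈ -1.7418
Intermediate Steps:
b(A) = 1/A + 5*A**2 (b(A) = 1/A + 5*(0 + A)**2 = 1/A + 5*A**2)
b(172)/(-84924) = ((1 + 5*172**3)/172)/(-84924) = ((1 + 5*5088448)/172)*(-1/84924) = ((1 + 25442240)/172)*(-1/84924) = ((1/172)*25442241)*(-1/84924) = (25442241/172)*(-1/84924) = -8480747/4868976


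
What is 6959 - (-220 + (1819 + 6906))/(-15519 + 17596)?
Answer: 14445338/2077 ≈ 6954.9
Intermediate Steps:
6959 - (-220 + (1819 + 6906))/(-15519 + 17596) = 6959 - (-220 + 8725)/2077 = 6959 - 8505/2077 = 14445338/2077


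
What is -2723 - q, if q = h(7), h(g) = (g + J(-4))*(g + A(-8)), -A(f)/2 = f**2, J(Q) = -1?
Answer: -1997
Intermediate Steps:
A(f) = -2*f**2
h(g) = (-1 + g)*(-128 + g) (h(g) = (g - 1)*(g - 2*(-8)**2) = (-1 + g)*(g - 2*64) = (-1 + g)*(g - 128) = (-1 + g)*(-128 + g))
q = -726 (q = 128 + 7**2 - 129*7 = 128 + 49 - 903 = -726)
-2723 - q = -2723 - 1*(-726) = -2723 + 726 = -1997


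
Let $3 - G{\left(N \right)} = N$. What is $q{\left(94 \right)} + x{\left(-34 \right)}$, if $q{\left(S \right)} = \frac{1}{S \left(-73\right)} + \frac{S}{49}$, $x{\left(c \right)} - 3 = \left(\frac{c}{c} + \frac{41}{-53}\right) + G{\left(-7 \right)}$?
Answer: $\frac{269886725}{17820614} \approx 15.145$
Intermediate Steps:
$G{\left(N \right)} = 3 - N$
$x{\left(c \right)} = \frac{701}{53}$ ($x{\left(c \right)} = 3 + \left(\left(\frac{c}{c} + \frac{41}{-53}\right) + \left(3 - -7\right)\right) = 3 + \left(\left(1 + 41 \left(- \frac{1}{53}\right)\right) + \left(3 + 7\right)\right) = 3 + \left(\left(1 - \frac{41}{53}\right) + 10\right) = 3 + \left(\frac{12}{53} + 10\right) = 3 + \frac{542}{53} = \frac{701}{53}$)
$q{\left(S \right)} = - \frac{1}{73 S} + \frac{S}{49}$ ($q{\left(S \right)} = \frac{1}{S} \left(- \frac{1}{73}\right) + S \frac{1}{49} = - \frac{1}{73 S} + \frac{S}{49}$)
$q{\left(94 \right)} + x{\left(-34 \right)} = \left(- \frac{1}{73 \cdot 94} + \frac{1}{49} \cdot 94\right) + \frac{701}{53} = \left(\left(- \frac{1}{73}\right) \frac{1}{94} + \frac{94}{49}\right) + \frac{701}{53} = \left(- \frac{1}{6862} + \frac{94}{49}\right) + \frac{701}{53} = \frac{644979}{336238} + \frac{701}{53} = \frac{269886725}{17820614}$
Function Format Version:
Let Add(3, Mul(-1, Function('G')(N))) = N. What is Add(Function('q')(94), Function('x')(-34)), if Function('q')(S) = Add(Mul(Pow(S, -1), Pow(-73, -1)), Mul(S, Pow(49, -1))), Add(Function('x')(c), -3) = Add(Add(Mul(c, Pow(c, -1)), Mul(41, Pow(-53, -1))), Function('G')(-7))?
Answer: Rational(269886725, 17820614) ≈ 15.145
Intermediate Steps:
Function('G')(N) = Add(3, Mul(-1, N))
Function('x')(c) = Rational(701, 53) (Function('x')(c) = Add(3, Add(Add(Mul(c, Pow(c, -1)), Mul(41, Pow(-53, -1))), Add(3, Mul(-1, -7)))) = Add(3, Add(Add(1, Mul(41, Rational(-1, 53))), Add(3, 7))) = Add(3, Add(Add(1, Rational(-41, 53)), 10)) = Add(3, Add(Rational(12, 53), 10)) = Add(3, Rational(542, 53)) = Rational(701, 53))
Function('q')(S) = Add(Mul(Rational(-1, 73), Pow(S, -1)), Mul(Rational(1, 49), S)) (Function('q')(S) = Add(Mul(Pow(S, -1), Rational(-1, 73)), Mul(S, Rational(1, 49))) = Add(Mul(Rational(-1, 73), Pow(S, -1)), Mul(Rational(1, 49), S)))
Add(Function('q')(94), Function('x')(-34)) = Add(Add(Mul(Rational(-1, 73), Pow(94, -1)), Mul(Rational(1, 49), 94)), Rational(701, 53)) = Add(Add(Mul(Rational(-1, 73), Rational(1, 94)), Rational(94, 49)), Rational(701, 53)) = Add(Add(Rational(-1, 6862), Rational(94, 49)), Rational(701, 53)) = Add(Rational(644979, 336238), Rational(701, 53)) = Rational(269886725, 17820614)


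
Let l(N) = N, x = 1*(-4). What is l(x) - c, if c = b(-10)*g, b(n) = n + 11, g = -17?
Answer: 13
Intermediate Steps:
b(n) = 11 + n
c = -17 (c = (11 - 10)*(-17) = 1*(-17) = -17)
x = -4
l(x) - c = -4 - 1*(-17) = -4 + 17 = 13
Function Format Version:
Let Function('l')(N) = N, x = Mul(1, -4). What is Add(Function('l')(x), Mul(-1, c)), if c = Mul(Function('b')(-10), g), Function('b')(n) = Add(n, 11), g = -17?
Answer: 13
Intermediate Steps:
Function('b')(n) = Add(11, n)
c = -17 (c = Mul(Add(11, -10), -17) = Mul(1, -17) = -17)
x = -4
Add(Function('l')(x), Mul(-1, c)) = Add(-4, Mul(-1, -17)) = Add(-4, 17) = 13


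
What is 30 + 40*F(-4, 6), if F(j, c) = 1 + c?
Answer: 310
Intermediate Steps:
30 + 40*F(-4, 6) = 30 + 40*(1 + 6) = 30 + 40*7 = 30 + 280 = 310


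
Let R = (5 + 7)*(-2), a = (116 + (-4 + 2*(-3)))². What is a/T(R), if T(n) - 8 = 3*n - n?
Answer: -2809/10 ≈ -280.90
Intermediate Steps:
a = 11236 (a = (116 + (-4 - 6))² = (116 - 10)² = 106² = 11236)
R = -24 (R = 12*(-2) = -24)
T(n) = 8 + 2*n (T(n) = 8 + (3*n - n) = 8 + 2*n)
a/T(R) = 11236/(8 + 2*(-24)) = 11236/(8 - 48) = 11236/(-40) = 11236*(-1/40) = -2809/10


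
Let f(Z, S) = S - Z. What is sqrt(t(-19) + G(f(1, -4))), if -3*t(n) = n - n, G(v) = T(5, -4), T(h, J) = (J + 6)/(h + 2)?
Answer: sqrt(14)/7 ≈ 0.53452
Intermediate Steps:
T(h, J) = (6 + J)/(2 + h)
G(v) = 2/7 (G(v) = (6 - 4)/(2 + 5) = 2/7)
t(n) = 0 (t(n) = -(n - n)/3 = -1/3*0 = 0)
sqrt(t(-19) + G(f(1, -4))) = sqrt(0 + 2/7) = sqrt(2/7) = sqrt(14)/7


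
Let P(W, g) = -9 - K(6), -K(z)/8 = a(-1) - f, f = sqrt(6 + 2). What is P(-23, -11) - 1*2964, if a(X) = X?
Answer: -2981 - 16*sqrt(2) ≈ -3003.6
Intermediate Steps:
f = 2*sqrt(2) (f = sqrt(8) = 2*sqrt(2) ≈ 2.8284)
K(z) = 8 + 16*sqrt(2) (K(z) = -8*(-1 - 2*sqrt(2)) = 8 + 16*sqrt(2))
P(W, g) = -17 - 16*sqrt(2) (P(W, g) = -9 - (8 + 16*sqrt(2)) = -9 + (-8 - 16*sqrt(2)) = -17 - 16*sqrt(2))
P(-23, -11) - 1*2964 = (-17 - 16*sqrt(2)) - 1*2964 = (-17 - 16*sqrt(2)) - 2964 = -2981 - 16*sqrt(2)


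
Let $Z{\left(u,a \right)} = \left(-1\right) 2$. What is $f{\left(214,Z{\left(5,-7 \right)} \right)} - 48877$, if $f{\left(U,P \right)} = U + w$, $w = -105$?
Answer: $-48768$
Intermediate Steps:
$Z{\left(u,a \right)} = -2$
$f{\left(U,P \right)} = -105 + U$ ($f{\left(U,P \right)} = U - 105 = -105 + U$)
$f{\left(214,Z{\left(5,-7 \right)} \right)} - 48877 = \left(-105 + 214\right) - 48877 = 109 - 48877 = -48768$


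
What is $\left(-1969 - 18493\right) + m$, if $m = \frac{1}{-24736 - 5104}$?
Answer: $- \frac{610586081}{29840} \approx -20462.0$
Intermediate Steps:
$m = - \frac{1}{29840}$ ($m = \frac{1}{-29840} = - \frac{1}{29840} \approx -3.3512 \cdot 10^{-5}$)
$\left(-1969 - 18493\right) + m = \left(-1969 - 18493\right) - \frac{1}{29840} = -20462 - \frac{1}{29840} = - \frac{610586081}{29840}$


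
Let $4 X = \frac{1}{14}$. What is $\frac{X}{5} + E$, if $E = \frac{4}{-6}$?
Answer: $- \frac{557}{840} \approx -0.6631$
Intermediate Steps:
$E = - \frac{2}{3}$ ($E = 4 \left(- \frac{1}{6}\right) = - \frac{2}{3} \approx -0.66667$)
$X = \frac{1}{56}$ ($X = \frac{1}{4 \cdot 14} = \frac{1}{4} \cdot \frac{1}{14} = \frac{1}{56} \approx 0.017857$)
$\frac{X}{5} + E = \frac{1}{5} \cdot \frac{1}{56} - \frac{2}{3} = \frac{1}{280} - \frac{2}{3} = - \frac{557}{840}$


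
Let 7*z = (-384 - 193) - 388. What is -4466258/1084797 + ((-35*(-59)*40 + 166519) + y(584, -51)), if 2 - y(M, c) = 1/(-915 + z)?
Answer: 29726537303027/119327670 ≈ 2.4912e+5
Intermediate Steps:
z = -965/7 (z = ((-384 - 193) - 388)/7 = (-577 - 388)/7 = (⅐)*(-965) = -965/7 ≈ -137.86)
y(M, c) = 14747/7370 (y(M, c) = 2 - 1/(-915 - 965/7) = 2 - 1/(-7370/7) = 2 - 1*(-7/7370) = 2 + 7/7370 = 14747/7370)
-4466258/1084797 + ((-35*(-59)*40 + 166519) + y(584, -51)) = -4466258/1084797 + ((-35*(-59)*40 + 166519) + 14747/7370) = -4466258*1/1084797 + ((2065*40 + 166519) + 14747/7370) = -4466258/1084797 + ((82600 + 166519) + 14747/7370) = -4466258/1084797 + (249119 + 14747/7370) = -4466258/1084797 + 1836021777/7370 = 29726537303027/119327670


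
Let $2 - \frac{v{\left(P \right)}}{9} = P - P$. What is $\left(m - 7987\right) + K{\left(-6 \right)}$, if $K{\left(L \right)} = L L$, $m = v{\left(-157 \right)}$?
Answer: $-7933$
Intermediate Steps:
$v{\left(P \right)} = 18$ ($v{\left(P \right)} = 18 - 9 \left(P - P\right) = 18 - 0 = 18 + 0 = 18$)
$m = 18$
$K{\left(L \right)} = L^{2}$
$\left(m - 7987\right) + K{\left(-6 \right)} = \left(18 - 7987\right) + \left(-6\right)^{2} = -7969 + 36 = -7933$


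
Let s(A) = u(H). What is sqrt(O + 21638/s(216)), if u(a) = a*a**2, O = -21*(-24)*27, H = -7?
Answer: sqrt(32521342)/49 ≈ 116.38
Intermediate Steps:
O = 13608 (O = 504*27 = 13608)
u(a) = a**3
s(A) = -343 (s(A) = (-7)**3 = -343)
sqrt(O + 21638/s(216)) = sqrt(13608 + 21638/(-343)) = sqrt(13608 + 21638*(-1/343)) = sqrt(13608 - 21638/343) = sqrt(4645906/343) = sqrt(32521342)/49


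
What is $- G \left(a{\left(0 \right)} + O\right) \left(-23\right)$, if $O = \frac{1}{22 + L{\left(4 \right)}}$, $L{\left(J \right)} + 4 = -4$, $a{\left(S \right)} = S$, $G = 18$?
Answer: $\frac{207}{7} \approx 29.571$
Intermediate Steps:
$L{\left(J \right)} = -8$ ($L{\left(J \right)} = -4 - 4 = -8$)
$O = \frac{1}{14}$ ($O = \frac{1}{22 - 8} = \frac{1}{14} \approx 0.071429$)
$- G \left(a{\left(0 \right)} + O\right) \left(-23\right) = - 18 \left(0 + \frac{1}{14}\right) \left(-23\right) = - 18 \cdot \frac{1}{14} \left(-23\right) = - \frac{9 \left(-23\right)}{7} = \left(-1\right) \left(- \frac{207}{7}\right) = \frac{207}{7}$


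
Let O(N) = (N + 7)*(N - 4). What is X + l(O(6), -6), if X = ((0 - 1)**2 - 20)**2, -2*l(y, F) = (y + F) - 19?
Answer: 721/2 ≈ 360.50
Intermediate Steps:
O(N) = (-4 + N)*(7 + N) (O(N) = (7 + N)*(-4 + N) = (-4 + N)*(7 + N))
l(y, F) = 19/2 - F/2 - y/2 (l(y, F) = -((y + F) - 19)/2 = -((F + y) - 19)/2 = -(-19 + F + y)/2 = 19/2 - F/2 - y/2)
X = 361 (X = ((-1)**2 - 20)**2 = (1 - 20)**2 = (-19)**2 = 361)
X + l(O(6), -6) = 361 + (19/2 - 1/2*(-6) - (-28 + 6**2 + 3*6)/2) = 361 + (19/2 + 3 - (-28 + 36 + 18)/2) = 361 + (19/2 + 3 - 1/2*26) = 361 + (19/2 + 3 - 13) = 361 - 1/2 = 721/2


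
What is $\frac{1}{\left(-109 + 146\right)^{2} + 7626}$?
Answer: $\frac{1}{8995} \approx 0.00011117$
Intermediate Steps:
$\frac{1}{\left(-109 + 146\right)^{2} + 7626} = \frac{1}{37^{2} + 7626} = \frac{1}{1369 + 7626} = \frac{1}{8995}$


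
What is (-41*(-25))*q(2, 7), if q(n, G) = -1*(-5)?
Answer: 5125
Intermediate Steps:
q(n, G) = 5
(-41*(-25))*q(2, 7) = -41*(-25)*5 = 1025*5 = 5125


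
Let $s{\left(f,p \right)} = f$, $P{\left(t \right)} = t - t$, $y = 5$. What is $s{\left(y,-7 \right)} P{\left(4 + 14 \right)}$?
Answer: $0$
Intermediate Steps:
$P{\left(t \right)} = 0$
$s{\left(y,-7 \right)} P{\left(4 + 14 \right)} = 5 \cdot 0 = 0$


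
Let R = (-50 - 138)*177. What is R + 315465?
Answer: 282189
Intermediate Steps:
R = -33276 (R = -188*177 = -33276)
R + 315465 = -33276 + 315465 = 282189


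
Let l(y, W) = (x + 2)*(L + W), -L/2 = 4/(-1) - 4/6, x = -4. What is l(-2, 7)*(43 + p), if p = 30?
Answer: -7154/3 ≈ -2384.7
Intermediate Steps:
L = 28/3 (L = -2*(4/(-1) - 4/6) = -2*(4*(-1) - 4*⅙) = -2*(-4 - ⅔) = -2*(-14/3) = 28/3 ≈ 9.3333)
l(y, W) = -56/3 - 2*W (l(y, W) = (-4 + 2)*(28/3 + W) = -2*(28/3 + W) = -56/3 - 2*W)
l(-2, 7)*(43 + p) = (-56/3 - 2*7)*(43 + 30) = (-56/3 - 14)*73 = -98/3*73 = -7154/3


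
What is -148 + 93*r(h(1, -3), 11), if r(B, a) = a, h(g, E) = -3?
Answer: 875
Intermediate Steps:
-148 + 93*r(h(1, -3), 11) = -148 + 93*11 = -148 + 1023 = 875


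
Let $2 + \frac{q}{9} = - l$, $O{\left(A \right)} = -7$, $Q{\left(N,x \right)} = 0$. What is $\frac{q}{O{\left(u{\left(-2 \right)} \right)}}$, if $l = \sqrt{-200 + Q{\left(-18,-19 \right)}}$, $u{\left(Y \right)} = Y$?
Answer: $\frac{18}{7} + \frac{90 i \sqrt{2}}{7} \approx 2.5714 + 18.183 i$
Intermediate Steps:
$l = 10 i \sqrt{2}$ ($l = \sqrt{-200 + 0} = \sqrt{-200} = 10 i \sqrt{2} \approx 14.142 i$)
$q = -18 - 90 i \sqrt{2}$ ($q = -18 + 9 \left(- 10 i \sqrt{2}\right) = -18 - 90 i \sqrt{2} \approx -18.0 - 127.28 i$)
$\frac{q}{O{\left(u{\left(-2 \right)} \right)}} = \frac{-18 - 90 i \sqrt{2}}{-7} = \left(-18 - 90 i \sqrt{2}\right) \left(- \frac{1}{7}\right) = \frac{18}{7} + \frac{90 i \sqrt{2}}{7}$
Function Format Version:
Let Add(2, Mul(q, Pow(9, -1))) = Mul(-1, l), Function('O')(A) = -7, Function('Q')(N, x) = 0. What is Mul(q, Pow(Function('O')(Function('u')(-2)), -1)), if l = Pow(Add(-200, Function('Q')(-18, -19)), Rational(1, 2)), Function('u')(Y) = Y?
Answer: Add(Rational(18, 7), Mul(Rational(90, 7), I, Pow(2, Rational(1, 2)))) ≈ Add(2.5714, Mul(18.183, I))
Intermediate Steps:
l = Mul(10, I, Pow(2, Rational(1, 2))) (l = Pow(Add(-200, 0), Rational(1, 2)) = Pow(-200, Rational(1, 2)) = Mul(10, I, Pow(2, Rational(1, 2))) ≈ Mul(14.142, I))
q = Add(-18, Mul(-90, I, Pow(2, Rational(1, 2)))) (q = Add(-18, Mul(9, Mul(-1, Mul(10, I, Pow(2, Rational(1, 2)))))) = Add(-18, Mul(9, Mul(-10, I, Pow(2, Rational(1, 2))))) = Add(-18, Mul(-90, I, Pow(2, Rational(1, 2)))) ≈ Add(-18.000, Mul(-127.28, I)))
Mul(q, Pow(Function('O')(Function('u')(-2)), -1)) = Mul(Add(-18, Mul(-90, I, Pow(2, Rational(1, 2)))), Pow(-7, -1)) = Mul(Add(-18, Mul(-90, I, Pow(2, Rational(1, 2)))), Rational(-1, 7)) = Add(Rational(18, 7), Mul(Rational(90, 7), I, Pow(2, Rational(1, 2))))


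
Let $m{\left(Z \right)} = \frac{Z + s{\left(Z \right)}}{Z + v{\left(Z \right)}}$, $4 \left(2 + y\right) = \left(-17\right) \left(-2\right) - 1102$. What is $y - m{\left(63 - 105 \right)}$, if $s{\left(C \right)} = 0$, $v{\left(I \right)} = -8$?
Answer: $- \frac{6746}{25} \approx -269.84$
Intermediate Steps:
$y = -269$ ($y = -2 + \frac{\left(-17\right) \left(-2\right) - 1102}{4} = -2 + \frac{34 - 1102}{4} = -2 + \frac{1}{4} \left(-1068\right) = -2 - 267 = -269$)
$m{\left(Z \right)} = \frac{Z}{-8 + Z}$ ($m{\left(Z \right)} = \frac{Z + 0}{Z - 8} = \frac{Z}{-8 + Z}$)
$y - m{\left(63 - 105 \right)} = -269 - \frac{63 - 105}{-8 + \left(63 - 105\right)} = -269 - - \frac{42}{-8 - 42} = -269 - - \frac{42}{-50} = -269 - \left(-42\right) \left(- \frac{1}{50}\right) = -269 - \frac{21}{25} = - \frac{6746}{25}$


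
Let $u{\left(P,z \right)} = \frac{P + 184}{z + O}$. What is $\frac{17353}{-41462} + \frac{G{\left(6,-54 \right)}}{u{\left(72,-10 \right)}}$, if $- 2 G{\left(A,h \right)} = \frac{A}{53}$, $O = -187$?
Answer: $- \frac{105470731}{281278208} \approx -0.37497$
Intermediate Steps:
$u{\left(P,z \right)} = \frac{184 + P}{-187 + z}$ ($u{\left(P,z \right)} = \frac{P + 184}{z - 187} = \frac{184 + P}{-187 + z}$)
$G{\left(A,h \right)} = - \frac{A}{106}$ ($G{\left(A,h \right)} = - \frac{A \frac{1}{53}}{2} = - \frac{\frac{1}{53} A}{2} = - \frac{A}{106}$)
$\frac{17353}{-41462} + \frac{G{\left(6,-54 \right)}}{u{\left(72,-10 \right)}} = \frac{17353}{-41462} + \frac{\left(- \frac{1}{106}\right) 6}{\frac{1}{-187 - 10} \left(184 + 72\right)} = 17353 \left(- \frac{1}{41462}\right) - \frac{3}{53 \frac{1}{-197} \cdot 256} = - \frac{17353}{41462} - \frac{3}{53 \left(\left(- \frac{1}{197}\right) 256\right)} = - \frac{17353}{41462} - \frac{3}{53 \left(- \frac{256}{197}\right)} = - \frac{17353}{41462} - - \frac{591}{13568} = - \frac{17353}{41462} + \frac{591}{13568} = - \frac{105470731}{281278208}$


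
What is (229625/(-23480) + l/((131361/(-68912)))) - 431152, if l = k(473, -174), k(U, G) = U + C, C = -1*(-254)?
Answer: -266206573537541/616871256 ≈ -4.3154e+5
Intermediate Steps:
C = 254
k(U, G) = 254 + U (k(U, G) = U + 254 = 254 + U)
l = 727 (l = 254 + 473 = 727)
(229625/(-23480) + l/((131361/(-68912)))) - 431152 = (229625/(-23480) + 727/((131361/(-68912)))) - 431152 = (229625*(-1/23480) + 727/((131361*(-1/68912)))) - 431152 = (-45925/4696 + 727/(-131361/68912)) - 431152 = (-45925/4696 + 727*(-68912/131361)) - 431152 = (-45925/4696 - 50099024/131361) - 431152 = -241297770629/616871256 - 431152 = -266206573537541/616871256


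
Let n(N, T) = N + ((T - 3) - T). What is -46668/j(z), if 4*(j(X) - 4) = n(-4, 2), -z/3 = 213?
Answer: -62224/3 ≈ -20741.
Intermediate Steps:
z = -639 (z = -3*213 = -639)
n(N, T) = -3 + N (n(N, T) = N + ((-3 + T) - T) = N - 3 = -3 + N)
j(X) = 9/4 (j(X) = 4 + (-3 - 4)/4 = 4 + (¼)*(-7) = 4 - 7/4 = 9/4)
-46668/j(z) = -46668/9/4 = -46668*4/9 = -62224/3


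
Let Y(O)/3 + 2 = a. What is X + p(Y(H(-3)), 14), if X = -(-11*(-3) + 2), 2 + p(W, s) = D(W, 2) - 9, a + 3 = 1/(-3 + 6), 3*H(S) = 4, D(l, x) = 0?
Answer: -46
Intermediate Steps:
H(S) = 4/3 (H(S) = (⅓)*4 = 4/3)
a = -8/3 (a = -3 + 1/(-3 + 6) = -3 + 1/3 = -3 + ⅓ = -8/3 ≈ -2.6667)
Y(O) = -14 (Y(O) = -6 + 3*(-8/3) = -6 - 8 = -14)
p(W, s) = -11 (p(W, s) = -2 + (0 - 9) = -2 - 9 = -11)
X = -35 (X = -(33 + 2) = -1*35 = -35)
X + p(Y(H(-3)), 14) = -35 - 11 = -46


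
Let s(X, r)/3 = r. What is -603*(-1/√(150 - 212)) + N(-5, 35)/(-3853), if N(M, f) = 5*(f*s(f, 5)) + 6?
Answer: -2631/3853 - 603*I*√62/62 ≈ -0.68284 - 76.581*I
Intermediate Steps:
s(X, r) = 3*r
N(M, f) = 6 + 75*f (N(M, f) = 5*(f*(3*5)) + 6 = 5*(f*15) + 6 = 5*(15*f) + 6 = 75*f + 6 = 6 + 75*f)
-603*(-1/√(150 - 212)) + N(-5, 35)/(-3853) = -603*(-1/√(150 - 212)) + (6 + 75*35)/(-3853) = -603*I*√62/62 + (6 + 2625)*(-1/3853) = -603*I*√62/62 + 2631*(-1/3853) = -603*I*√62/62 - 2631/3853 = -2631/3853 - 603*I*√62/62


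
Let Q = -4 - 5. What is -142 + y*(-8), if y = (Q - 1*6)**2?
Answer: -1942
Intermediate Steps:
Q = -9
y = 225 (y = (-9 - 1*6)**2 = (-9 - 6)**2 = (-15)**2 = 225)
-142 + y*(-8) = -142 + 225*(-8) = -142 - 1800 = -1942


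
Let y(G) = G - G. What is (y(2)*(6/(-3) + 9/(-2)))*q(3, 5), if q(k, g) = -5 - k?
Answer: 0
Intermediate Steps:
y(G) = 0
(y(2)*(6/(-3) + 9/(-2)))*q(3, 5) = (0*(6/(-3) + 9/(-2)))*(-5 - 1*3) = (0*(6*(-⅓) + 9*(-½)))*(-5 - 3) = (0*(-2 - 9/2))*(-8) = (0*(-13/2))*(-8) = 0*(-8) = 0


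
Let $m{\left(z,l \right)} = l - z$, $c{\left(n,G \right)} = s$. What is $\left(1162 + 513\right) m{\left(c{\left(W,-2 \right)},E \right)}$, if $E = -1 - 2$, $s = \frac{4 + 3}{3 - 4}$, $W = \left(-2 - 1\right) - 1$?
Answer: $6700$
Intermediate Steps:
$W = -4$ ($W = -3 - 1 = -4$)
$s = -7$ ($s = \frac{7}{-1} = 7 \left(-1\right) = -7$)
$c{\left(n,G \right)} = -7$
$E = -3$ ($E = -1 - 2 = -3$)
$\left(1162 + 513\right) m{\left(c{\left(W,-2 \right)},E \right)} = \left(1162 + 513\right) \left(-3 - -7\right) = 1675 \left(-3 + 7\right) = 1675 \cdot 4 = 6700$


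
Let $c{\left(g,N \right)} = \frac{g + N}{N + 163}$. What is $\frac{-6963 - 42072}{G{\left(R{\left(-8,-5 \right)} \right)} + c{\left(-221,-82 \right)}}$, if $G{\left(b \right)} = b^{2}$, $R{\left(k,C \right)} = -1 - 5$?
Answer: $- \frac{1323945}{871} \approx -1520.0$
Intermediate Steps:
$R{\left(k,C \right)} = -6$
$c{\left(g,N \right)} = \frac{N + g}{163 + N}$
$\frac{-6963 - 42072}{G{\left(R{\left(-8,-5 \right)} \right)} + c{\left(-221,-82 \right)}} = \frac{-6963 - 42072}{\left(-6\right)^{2} + \frac{-82 - 221}{163 - 82}} = - \frac{49035}{36 + \frac{1}{81} \left(-303\right)} = - \frac{49035}{36 - \frac{101}{27}} = - \frac{49035}{\frac{871}{27}} = \left(-49035\right) \frac{27}{871} = - \frac{1323945}{871}$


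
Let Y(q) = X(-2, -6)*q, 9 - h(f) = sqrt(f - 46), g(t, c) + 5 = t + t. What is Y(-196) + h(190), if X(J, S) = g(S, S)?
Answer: 3329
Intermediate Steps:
g(t, c) = -5 + 2*t (g(t, c) = -5 + (t + t) = -5 + 2*t)
X(J, S) = -5 + 2*S
h(f) = 9 - sqrt(-46 + f) (h(f) = 9 - sqrt(f - 46) = 9 - sqrt(-46 + f))
Y(q) = -17*q (Y(q) = (-5 + 2*(-6))*q = (-5 - 12)*q = -17*q)
Y(-196) + h(190) = -17*(-196) + (9 - sqrt(-46 + 190)) = 3332 + (9 - sqrt(144)) = 3332 + (9 - 1*12) = 3332 + (9 - 12) = 3332 - 3 = 3329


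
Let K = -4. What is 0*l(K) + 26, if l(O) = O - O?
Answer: 26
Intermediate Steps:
l(O) = 0
0*l(K) + 26 = 0*0 + 26 = 0 + 26 = 26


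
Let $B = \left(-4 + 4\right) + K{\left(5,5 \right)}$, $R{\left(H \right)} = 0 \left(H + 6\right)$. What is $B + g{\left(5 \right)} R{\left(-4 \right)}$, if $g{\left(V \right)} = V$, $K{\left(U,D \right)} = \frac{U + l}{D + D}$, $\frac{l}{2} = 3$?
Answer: $\frac{11}{10} \approx 1.1$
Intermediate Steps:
$l = 6$ ($l = 2 \cdot 3 = 6$)
$K{\left(U,D \right)} = \frac{6 + U}{2 D}$ ($K{\left(U,D \right)} = \frac{U + 6}{D + D} = \frac{6 + U}{2 D}$)
$R{\left(H \right)} = 0$ ($R{\left(H \right)} = 0 \left(6 + H\right) = 0$)
$B = \frac{11}{10}$ ($B = \left(-4 + 4\right) + \frac{6 + 5}{2 \cdot 5} = 0 + \frac{1}{2} \cdot \frac{1}{5} \cdot 11 = 0 + \frac{11}{10} = \frac{11}{10} \approx 1.1$)
$B + g{\left(5 \right)} R{\left(-4 \right)} = \frac{11}{10} + 5 \cdot 0 = \frac{11}{10} + 0 = \frac{11}{10}$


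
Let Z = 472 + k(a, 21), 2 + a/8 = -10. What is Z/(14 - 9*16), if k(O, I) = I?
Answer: -493/130 ≈ -3.7923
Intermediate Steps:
a = -96 (a = -16 + 8*(-10) = -16 - 80 = -96)
Z = 493 (Z = 472 + 21 = 493)
Z/(14 - 9*16) = 493/(14 - 9*16) = 493/(14 - 144) = 493/(-130) = 493*(-1/130) = -493/130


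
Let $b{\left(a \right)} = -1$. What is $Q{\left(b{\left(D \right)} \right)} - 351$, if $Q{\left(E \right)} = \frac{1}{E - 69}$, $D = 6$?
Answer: $- \frac{24571}{70} \approx -351.01$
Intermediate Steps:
$Q{\left(E \right)} = \frac{1}{-69 + E}$
$Q{\left(b{\left(D \right)} \right)} - 351 = \frac{1}{-69 - 1} - 351 = \frac{1}{-70} - 351 = - \frac{1}{70} - 351 = - \frac{24571}{70}$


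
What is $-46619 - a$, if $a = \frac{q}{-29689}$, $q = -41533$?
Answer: $- \frac{1384113024}{29689} \approx -46620.0$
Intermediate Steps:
$a = \frac{41533}{29689}$ ($a = - \frac{41533}{-29689} = \left(-41533\right) \left(- \frac{1}{29689}\right) = \frac{41533}{29689} \approx 1.3989$)
$-46619 - a = -46619 - \frac{41533}{29689} = - \frac{1384113024}{29689}$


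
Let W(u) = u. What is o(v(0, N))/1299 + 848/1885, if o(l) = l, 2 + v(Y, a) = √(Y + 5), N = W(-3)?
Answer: 1097782/2448615 + √5/1299 ≈ 0.45005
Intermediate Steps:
N = -3
v(Y, a) = -2 + √(5 + Y) (v(Y, a) = -2 + √(Y + 5) = -2 + √(5 + Y))
o(v(0, N))/1299 + 848/1885 = (-2 + √(5 + 0))/1299 + 848/1885 = (-2 + √5)*(1/1299) + 848*(1/1885) = (-2/1299 + √5/1299) + 848/1885 = 1097782/2448615 + √5/1299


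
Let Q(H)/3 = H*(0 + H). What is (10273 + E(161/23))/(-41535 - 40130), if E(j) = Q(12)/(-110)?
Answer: -564799/4491575 ≈ -0.12575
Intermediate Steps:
Q(H) = 3*H² (Q(H) = 3*(H*(0 + H)) = 3*(H*H) = 3*H²)
E(j) = -216/55 (E(j) = (3*12²)/(-110) = (3*144)*(-1/110) = 432*(-1/110) = -216/55)
(10273 + E(161/23))/(-41535 - 40130) = (10273 - 216/55)/(-41535 - 40130) = (564799/55)/(-81665) = (564799/55)*(-1/81665) = -564799/4491575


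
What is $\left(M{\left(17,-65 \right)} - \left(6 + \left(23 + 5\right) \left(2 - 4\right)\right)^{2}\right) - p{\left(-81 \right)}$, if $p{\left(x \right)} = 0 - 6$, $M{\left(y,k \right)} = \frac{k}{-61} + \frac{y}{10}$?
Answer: $- \frac{1519653}{610} \approx -2491.2$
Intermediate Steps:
$M{\left(y,k \right)} = - \frac{k}{61} + \frac{y}{10}$ ($M{\left(y,k \right)} = k \left(- \frac{1}{61}\right) + y \frac{1}{10} = - \frac{k}{61} + \frac{y}{10}$)
$p{\left(x \right)} = -6$ ($p{\left(x \right)} = 0 - 6 = -6$)
$\left(M{\left(17,-65 \right)} - \left(6 + \left(23 + 5\right) \left(2 - 4\right)\right)^{2}\right) - p{\left(-81 \right)} = \left(\left(\left(- \frac{1}{61}\right) \left(-65\right) + \frac{1}{10} \cdot 17\right) - \left(6 + \left(23 + 5\right) \left(2 - 4\right)\right)^{2}\right) - -6 = \left(\left(\frac{65}{61} + \frac{17}{10}\right) - \left(6 + 28 \left(-2\right)\right)^{2}\right) + 6 = \left(\frac{1687}{610} - \left(6 - 56\right)^{2}\right) + 6 = \left(\frac{1687}{610} - \left(-50\right)^{2}\right) + 6 = \left(\frac{1687}{610} - 2500\right) + 6 = - \frac{1523313}{610} + 6 = - \frac{1519653}{610}$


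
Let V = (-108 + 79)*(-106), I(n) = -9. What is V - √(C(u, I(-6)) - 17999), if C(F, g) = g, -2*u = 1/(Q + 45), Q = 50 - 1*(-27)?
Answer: 3074 - 2*I*√4502 ≈ 3074.0 - 134.19*I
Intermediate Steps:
Q = 77 (Q = 50 + 27 = 77)
u = -1/244 (u = -1/(2*(77 + 45)) = -½/122 = -½*1/122 = -1/244 ≈ -0.0040984)
V = 3074 (V = -29*(-106) = 3074)
V - √(C(u, I(-6)) - 17999) = 3074 - √(-9 - 17999) = 3074 - √(-18008) = 3074 - 2*I*√4502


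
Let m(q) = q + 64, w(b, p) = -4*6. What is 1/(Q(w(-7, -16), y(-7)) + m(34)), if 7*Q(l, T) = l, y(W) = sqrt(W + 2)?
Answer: 7/662 ≈ 0.010574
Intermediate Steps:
w(b, p) = -24
y(W) = sqrt(2 + W)
Q(l, T) = l/7
m(q) = 64 + q
1/(Q(w(-7, -16), y(-7)) + m(34)) = 1/((1/7)*(-24) + (64 + 34)) = 1/(-24/7 + 98) = 1/(662/7) = 7/662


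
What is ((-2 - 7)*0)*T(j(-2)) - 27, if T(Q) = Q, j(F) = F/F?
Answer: -27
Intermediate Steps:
j(F) = 1
((-2 - 7)*0)*T(j(-2)) - 27 = ((-2 - 7)*0)*1 - 27 = -9*0*1 - 27 = 0*1 - 27 = 0 - 27 = -27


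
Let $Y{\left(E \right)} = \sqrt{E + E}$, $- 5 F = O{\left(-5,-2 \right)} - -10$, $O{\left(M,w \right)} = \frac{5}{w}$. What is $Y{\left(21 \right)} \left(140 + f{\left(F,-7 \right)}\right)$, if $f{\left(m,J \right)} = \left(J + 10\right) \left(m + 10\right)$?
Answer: $\frac{331 \sqrt{42}}{2} \approx 1072.6$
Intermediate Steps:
$F = - \frac{3}{2}$ ($F = - \frac{\frac{5}{-2} - -10}{5} = - \frac{5 \left(- \frac{1}{2}\right) + 10}{5} = - \frac{- \frac{5}{2} + 10}{5} = \left(- \frac{1}{5}\right) \frac{15}{2} = - \frac{3}{2} \approx -1.5$)
$Y{\left(E \right)} = \sqrt{2} \sqrt{E}$ ($Y{\left(E \right)} = \sqrt{2 E} = \sqrt{2} \sqrt{E}$)
$f{\left(m,J \right)} = \left(10 + J\right) \left(10 + m\right)$
$Y{\left(21 \right)} \left(140 + f{\left(F,-7 \right)}\right) = \sqrt{2} \sqrt{21} \left(140 + \left(100 + 10 \left(-7\right) + 10 \left(- \frac{3}{2}\right) - - \frac{21}{2}\right)\right) = \sqrt{42} \left(140 + \left(100 - 70 - 15 + \frac{21}{2}\right)\right) = \sqrt{42} \left(140 + \frac{51}{2}\right) = \sqrt{42} \cdot \frac{331}{2} = \frac{331 \sqrt{42}}{2}$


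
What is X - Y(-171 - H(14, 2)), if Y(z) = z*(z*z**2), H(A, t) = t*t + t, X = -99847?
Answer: -981606088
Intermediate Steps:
H(A, t) = t + t**2 (H(A, t) = t**2 + t = t + t**2)
Y(z) = z**4 (Y(z) = z*z**3 = z**4)
X - Y(-171 - H(14, 2)) = -99847 - (-171 - 2*(1 + 2))**4 = -99847 - (-171 - 2*3)**4 = -99847 - (-171 - 1*6)**4 = -99847 - (-171 - 6)**4 = -99847 - 1*(-177)**4 = -99847 - 1*981506241 = -99847 - 981506241 = -981606088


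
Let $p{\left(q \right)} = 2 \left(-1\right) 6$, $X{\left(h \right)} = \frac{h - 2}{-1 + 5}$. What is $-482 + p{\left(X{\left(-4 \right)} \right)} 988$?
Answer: $-12338$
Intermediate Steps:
$X{\left(h \right)} = - \frac{1}{2} + \frac{h}{4}$ ($X{\left(h \right)} = \frac{-2 + h}{4} = \left(-2 + h\right) \frac{1}{4} = - \frac{1}{2} + \frac{h}{4}$)
$p{\left(q \right)} = -12$ ($p{\left(q \right)} = \left(-2\right) 6 = -12$)
$-482 + p{\left(X{\left(-4 \right)} \right)} 988 = -482 - 11856 = -12338$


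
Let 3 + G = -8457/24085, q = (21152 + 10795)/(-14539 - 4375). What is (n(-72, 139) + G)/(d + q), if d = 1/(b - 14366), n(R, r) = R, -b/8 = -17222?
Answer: 30258133152912/678261186959 ≈ 44.611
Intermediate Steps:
b = 137776 (b = -8*(-17222) = 137776)
q = -31947/18914 (q = 31947/(-18914) = 31947*(-1/18914) = -31947/18914 ≈ -1.6891)
d = 1/123410 (d = 1/(137776 - 14366) = 1/123410 ≈ 8.1031e-6)
G = -80712/24085 (G = -3 - 8457/24085 = -80712/24085 ≈ -3.3511)
(n(-72, 139) + G)/(d + q) = (-72 - 80712/24085)/(1/123410 - 31947/18914) = -1814832/(24085*(-140805727/83363455)) = -1814832/24085*(-83363455/140805727) = 30258133152912/678261186959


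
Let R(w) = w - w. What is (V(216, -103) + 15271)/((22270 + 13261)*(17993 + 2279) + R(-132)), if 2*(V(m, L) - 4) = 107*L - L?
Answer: 1227/90035554 ≈ 1.3628e-5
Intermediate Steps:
R(w) = 0
V(m, L) = 4 + 53*L (V(m, L) = 4 + (107*L - L)/2 = 4 + (106*L)/2 = 4 + 53*L)
(V(216, -103) + 15271)/((22270 + 13261)*(17993 + 2279) + R(-132)) = ((4 + 53*(-103)) + 15271)/((22270 + 13261)*(17993 + 2279) + 0) = ((4 - 5459) + 15271)/(35531*20272 + 0) = (-5455 + 15271)/(720284432 + 0) = 9816/720284432 = 9816*(1/720284432) = 1227/90035554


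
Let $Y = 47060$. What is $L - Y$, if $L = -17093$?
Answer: $-64153$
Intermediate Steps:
$L - Y = -17093 - 47060 = -64153$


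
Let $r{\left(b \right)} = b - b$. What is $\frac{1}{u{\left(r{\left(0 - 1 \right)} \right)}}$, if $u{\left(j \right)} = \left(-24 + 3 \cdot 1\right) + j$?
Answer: $- \frac{1}{21} \approx -0.047619$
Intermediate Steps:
$r{\left(b \right)} = 0$
$u{\left(j \right)} = -21 + j$ ($u{\left(j \right)} = \left(-24 + 3\right) + j = -21 + j$)
$\frac{1}{u{\left(r{\left(0 - 1 \right)} \right)}} = \frac{1}{-21 + 0} = \frac{1}{-21} = - \frac{1}{21}$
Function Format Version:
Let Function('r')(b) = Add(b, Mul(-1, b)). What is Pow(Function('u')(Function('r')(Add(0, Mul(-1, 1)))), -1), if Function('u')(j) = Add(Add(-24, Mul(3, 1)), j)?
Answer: Rational(-1, 21) ≈ -0.047619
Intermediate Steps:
Function('r')(b) = 0
Function('u')(j) = Add(-21, j) (Function('u')(j) = Add(Add(-24, 3), j) = Add(-21, j))
Pow(Function('u')(Function('r')(Add(0, Mul(-1, 1)))), -1) = Pow(Add(-21, 0), -1) = Pow(-21, -1) = Rational(-1, 21)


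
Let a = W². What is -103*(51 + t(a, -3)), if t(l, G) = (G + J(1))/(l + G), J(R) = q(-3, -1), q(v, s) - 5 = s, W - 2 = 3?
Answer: -115669/22 ≈ -5257.7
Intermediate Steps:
W = 5 (W = 2 + 3 = 5)
q(v, s) = 5 + s
J(R) = 4 (J(R) = 5 - 1 = 4)
a = 25 (a = 5² = 25)
t(l, G) = (4 + G)/(G + l) (t(l, G) = (G + 4)/(l + G) = (4 + G)/(G + l))
-103*(51 + t(a, -3)) = -103*(51 + (4 - 3)/(-3 + 25)) = -103*(51 + 1/22) = -103*1123/22 = -115669/22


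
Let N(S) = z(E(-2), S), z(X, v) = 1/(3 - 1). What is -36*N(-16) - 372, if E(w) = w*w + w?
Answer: -390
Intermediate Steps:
E(w) = w + w² (E(w) = w² + w = w + w²)
z(X, v) = ½ (z(X, v) = 1/2 = ½)
N(S) = ½
-36*N(-16) - 372 = -36*½ - 372 = -18 - 372 = -390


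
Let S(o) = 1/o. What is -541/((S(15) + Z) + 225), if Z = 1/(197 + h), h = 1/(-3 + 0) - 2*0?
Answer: -957570/398377 ≈ -2.4037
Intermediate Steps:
h = -1/3 (h = 1/(-3) + 0 = -1/3 + 0 = -1/3 ≈ -0.33333)
Z = 3/590 (Z = 1/(197 - 1/3) = 1/(590/3) = 3/590 ≈ 0.0050847)
-541/((S(15) + Z) + 225) = -541/((1/15 + 3/590) + 225) = -541/(127/1770 + 225) = -541/398377/1770 = -541*1770/398377 = -957570/398377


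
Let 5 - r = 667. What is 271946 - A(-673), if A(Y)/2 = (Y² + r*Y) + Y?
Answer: -1523618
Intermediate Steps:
r = -662 (r = 5 - 1*667 = 5 - 667 = -662)
A(Y) = -1322*Y + 2*Y² (A(Y) = 2*((Y² - 662*Y) + Y) = 2*(Y² - 661*Y) = -1322*Y + 2*Y²)
271946 - A(-673) = 271946 - 2*(-673)*(-661 - 673) = 271946 - 2*(-673)*(-1334) = 271946 - 1*1795564 = 271946 - 1795564 = -1523618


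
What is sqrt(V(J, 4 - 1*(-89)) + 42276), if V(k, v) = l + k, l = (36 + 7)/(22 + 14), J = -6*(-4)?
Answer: sqrt(1522843)/6 ≈ 205.67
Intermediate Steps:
J = 24 (J = -1*(-24) = 24)
l = 43/36 ≈ 1.1944
V(k, v) = 43/36 + k
sqrt(V(J, 4 - 1*(-89)) + 42276) = sqrt((43/36 + 24) + 42276) = sqrt(907/36 + 42276) = sqrt(1522843/36) = sqrt(1522843)/6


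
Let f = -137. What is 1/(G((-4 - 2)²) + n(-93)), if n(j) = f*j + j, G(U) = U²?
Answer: 1/13944 ≈ 7.1715e-5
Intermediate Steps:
n(j) = -136*j (n(j) = -137*j + j = -136*j)
1/(G((-4 - 2)²) + n(-93)) = 1/(((-4 - 2)²)² - 136*(-93)) = 1/(((-6)²)² + 12648) = 1/(36² + 12648) = 1/(1296 + 12648) = 1/13944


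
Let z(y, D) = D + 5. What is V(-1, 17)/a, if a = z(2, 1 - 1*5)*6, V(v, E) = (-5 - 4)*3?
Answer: -9/2 ≈ -4.5000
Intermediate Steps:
z(y, D) = 5 + D
V(v, E) = -27 (V(v, E) = -9*3 = -27)
a = 6 (a = (5 + (1 - 1*5))*6 = (5 + (1 - 5))*6 = (5 - 4)*6 = 1*6 = 6)
V(-1, 17)/a = -27/6 = -27*⅙ = -9/2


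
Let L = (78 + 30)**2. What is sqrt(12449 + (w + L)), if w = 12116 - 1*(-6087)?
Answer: 2*sqrt(10579) ≈ 205.71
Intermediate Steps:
L = 11664 (L = 108**2 = 11664)
w = 18203 (w = 12116 + 6087 = 18203)
sqrt(12449 + (w + L)) = sqrt(12449 + (18203 + 11664)) = sqrt(12449 + 29867) = sqrt(42316) = 2*sqrt(10579)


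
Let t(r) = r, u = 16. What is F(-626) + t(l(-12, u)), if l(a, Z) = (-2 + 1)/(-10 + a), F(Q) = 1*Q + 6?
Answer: -13639/22 ≈ -619.95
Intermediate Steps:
F(Q) = 6 + Q (F(Q) = Q + 6 = 6 + Q)
l(a, Z) = -1/(-10 + a)
F(-626) + t(l(-12, u)) = (6 - 626) - 1/(-10 - 12) = -620 - 1/(-22) = -620 - 1*(-1/22) = -620 + 1/22 = -13639/22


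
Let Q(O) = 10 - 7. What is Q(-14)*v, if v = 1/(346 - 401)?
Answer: -3/55 ≈ -0.054545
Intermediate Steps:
Q(O) = 3
v = -1/55 (v = 1/(-55) = -1/55 ≈ -0.018182)
Q(-14)*v = 3*(-1/55) = -3/55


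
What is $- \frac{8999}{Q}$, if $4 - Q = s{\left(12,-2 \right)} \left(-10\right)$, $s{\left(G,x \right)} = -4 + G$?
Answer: $- \frac{8999}{84} \approx -107.13$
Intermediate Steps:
$Q = 84$ ($Q = 4 - \left(-4 + 12\right) \left(-10\right) = 4 - 8 \left(-10\right) = 4 - -80 = 4 + 80 = 84$)
$- \frac{8999}{Q} = - \frac{8999}{84}$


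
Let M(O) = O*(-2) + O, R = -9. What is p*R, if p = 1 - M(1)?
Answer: -18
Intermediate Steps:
M(O) = -O (M(O) = -2*O + O = -O)
p = 2 (p = 1 - (-1) = 1 - 1*(-1) = 1 + 1 = 2)
p*R = 2*(-9) = -18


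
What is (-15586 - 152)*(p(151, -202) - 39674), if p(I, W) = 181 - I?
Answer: 623917272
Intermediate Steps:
(-15586 - 152)*(p(151, -202) - 39674) = (-15586 - 152)*((181 - 1*151) - 39674) = -15738*((181 - 151) - 39674) = -15738*(30 - 39674) = -15738*(-39644) = 623917272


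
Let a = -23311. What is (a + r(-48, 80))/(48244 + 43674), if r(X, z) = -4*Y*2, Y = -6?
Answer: -23263/91918 ≈ -0.25308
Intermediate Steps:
r(X, z) = 48 (r(X, z) = -4*(-6)*2 = 24*2 = 48)
(a + r(-48, 80))/(48244 + 43674) = (-23311 + 48)/(48244 + 43674) = -23263/91918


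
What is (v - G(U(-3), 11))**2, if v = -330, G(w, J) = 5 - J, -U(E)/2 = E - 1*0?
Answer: 104976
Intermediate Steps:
U(E) = -2*E (U(E) = -2*(E - 1*0) = -2*(E + 0) = -2*E)
(v - G(U(-3), 11))**2 = (-330 - (5 - 1*11))**2 = (-330 - (5 - 11))**2 = (-330 - 1*(-6))**2 = (-330 + 6)**2 = (-324)**2 = 104976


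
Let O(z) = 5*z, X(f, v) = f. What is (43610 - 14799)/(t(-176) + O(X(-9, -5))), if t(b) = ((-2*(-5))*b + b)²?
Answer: 28811/3748051 ≈ 0.0076869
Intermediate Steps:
t(b) = 121*b² (t(b) = (10*b + b)² = (11*b)² = 121*b²)
(43610 - 14799)/(t(-176) + O(X(-9, -5))) = (43610 - 14799)/(121*(-176)² + 5*(-9)) = 28811/(121*30976 - 45) = 28811/(3748096 - 45) = 28811/3748051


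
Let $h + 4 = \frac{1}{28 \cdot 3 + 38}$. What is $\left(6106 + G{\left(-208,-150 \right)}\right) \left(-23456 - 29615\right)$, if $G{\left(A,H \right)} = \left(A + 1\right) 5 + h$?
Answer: $- \frac{32807165425}{122} \approx -2.6891 \cdot 10^{8}$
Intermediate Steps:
$h = - \frac{487}{122}$ ($h = -4 + \frac{1}{28 \cdot 3 + 38} = -4 + \frac{1}{84 + 38} = -4 + \frac{1}{122} = - \frac{487}{122} \approx -3.9918$)
$G{\left(A,H \right)} = \frac{123}{122} + 5 A$ ($G{\left(A,H \right)} = \left(A + 1\right) 5 - \frac{487}{122} = \left(1 + A\right) 5 - \frac{487}{122} = \left(5 + 5 A\right) - \frac{487}{122} = \frac{123}{122} + 5 A$)
$\left(6106 + G{\left(-208,-150 \right)}\right) \left(-23456 - 29615\right) = \left(6106 + \left(\frac{123}{122} + 5 \left(-208\right)\right)\right) \left(-23456 - 29615\right) = \left(6106 + \left(\frac{123}{122} - 1040\right)\right) \left(-53071\right) = \left(6106 - \frac{126757}{122}\right) \left(-53071\right) = \frac{618175}{122} \left(-53071\right) = - \frac{32807165425}{122}$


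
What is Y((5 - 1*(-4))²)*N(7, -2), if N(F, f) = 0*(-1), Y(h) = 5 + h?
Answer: 0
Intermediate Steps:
N(F, f) = 0
Y((5 - 1*(-4))²)*N(7, -2) = (5 + (5 - 1*(-4))²)*0 = (5 + (5 + 4)²)*0 = (5 + 9²)*0 = (5 + 81)*0 = 86*0 = 0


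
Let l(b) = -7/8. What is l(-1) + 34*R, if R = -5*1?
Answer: -1367/8 ≈ -170.88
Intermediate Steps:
l(b) = -7/8 (l(b) = -7*⅛ = -7/8)
R = -5
l(-1) + 34*R = -7/8 + 34*(-5) = -7/8 - 170 = -1367/8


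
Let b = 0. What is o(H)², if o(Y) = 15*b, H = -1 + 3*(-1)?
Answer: 0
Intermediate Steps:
H = -4 (H = -1 - 3 = -4)
o(Y) = 0 (o(Y) = 15*0 = 0)
o(H)² = 0² = 0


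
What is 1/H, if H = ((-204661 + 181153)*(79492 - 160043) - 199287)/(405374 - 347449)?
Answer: 8275/270484803 ≈ 3.0593e-5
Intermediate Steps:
H = 270484803/8275 (H = (-23508*(-80551) - 199287)/57925 = (1893592908 - 199287)*(1/57925) = 1893393621*(1/57925) = 270484803/8275 ≈ 32687.)
1/H = 1/(270484803/8275) = 8275/270484803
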